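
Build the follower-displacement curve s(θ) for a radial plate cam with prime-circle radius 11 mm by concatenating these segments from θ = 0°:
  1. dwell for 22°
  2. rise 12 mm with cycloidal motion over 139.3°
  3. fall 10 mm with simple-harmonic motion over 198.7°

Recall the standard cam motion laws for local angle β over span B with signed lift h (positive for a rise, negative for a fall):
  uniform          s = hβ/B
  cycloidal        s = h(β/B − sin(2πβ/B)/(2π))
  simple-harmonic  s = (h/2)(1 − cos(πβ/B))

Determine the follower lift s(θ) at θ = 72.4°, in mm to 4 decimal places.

seg 1 [0°–22°] dwell: s stays 0.0000
seg 2 [22°–161.3°] cycloidal, h=12: θ=72.4° here. β=50.4, B=139.3. 12·(0.3618 − sin(2π·0.3618)/(2π)) = 2.8841 → s = 2.8841

2.8841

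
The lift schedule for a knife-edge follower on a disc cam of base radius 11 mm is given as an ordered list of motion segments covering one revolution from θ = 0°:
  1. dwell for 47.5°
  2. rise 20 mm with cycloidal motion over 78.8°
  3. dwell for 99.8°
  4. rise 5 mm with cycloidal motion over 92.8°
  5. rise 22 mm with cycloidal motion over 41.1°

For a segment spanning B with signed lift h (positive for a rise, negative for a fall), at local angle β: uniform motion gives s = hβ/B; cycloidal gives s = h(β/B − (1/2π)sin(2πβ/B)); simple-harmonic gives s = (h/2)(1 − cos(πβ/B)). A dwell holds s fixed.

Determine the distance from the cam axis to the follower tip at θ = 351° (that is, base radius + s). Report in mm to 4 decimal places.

seg 1 [0°–47.5°] dwell: s stays 0.0000
seg 2 [47.5°–126.3°] cycloidal, h=20: full span → s += 20 → s = 20.0000
seg 3 [126.3°–226.1°] dwell: s stays 20.0000
seg 4 [226.1°–318.9°] cycloidal, h=5: full span → s += 5 → s = 25.0000
seg 5 [318.9°–360°] cycloidal, h=22: θ=351° here. β=32.1, B=41.1. 22·(0.7810 − sin(2π·0.7810)/(2π)) = 20.6176 → s = 45.6176
radial distance = base radius + s = 11 + 45.6176 = 56.6176

56.6176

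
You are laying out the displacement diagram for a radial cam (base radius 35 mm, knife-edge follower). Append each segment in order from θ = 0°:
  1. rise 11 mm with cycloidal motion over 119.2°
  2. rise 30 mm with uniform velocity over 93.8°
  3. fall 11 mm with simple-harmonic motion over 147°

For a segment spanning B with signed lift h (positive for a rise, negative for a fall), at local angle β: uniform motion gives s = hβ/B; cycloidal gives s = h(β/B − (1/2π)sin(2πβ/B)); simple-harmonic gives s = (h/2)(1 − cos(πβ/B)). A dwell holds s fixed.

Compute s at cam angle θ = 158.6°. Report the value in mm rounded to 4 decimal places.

seg 1 [0°–119.2°] cycloidal, h=11: full span → s += 11 → s = 11.0000
seg 2 [119.2°–213°] uniform, h=30: θ=158.6° here. β=39.4, B=93.8. 30·39.4/93.8 = 12.6013 → s = 23.6013

23.6013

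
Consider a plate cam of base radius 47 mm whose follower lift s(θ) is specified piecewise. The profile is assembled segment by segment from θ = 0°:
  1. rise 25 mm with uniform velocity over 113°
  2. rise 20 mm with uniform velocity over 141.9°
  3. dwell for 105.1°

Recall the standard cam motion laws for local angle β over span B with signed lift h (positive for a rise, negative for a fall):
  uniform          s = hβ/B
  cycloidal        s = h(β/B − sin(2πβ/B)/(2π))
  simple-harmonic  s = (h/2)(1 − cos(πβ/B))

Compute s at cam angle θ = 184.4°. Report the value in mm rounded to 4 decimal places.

seg 1 [0°–113°] uniform, h=25: full span → s += 25 → s = 25.0000
seg 2 [113°–254.9°] uniform, h=20: θ=184.4° here. β=71.4, B=141.9. 20·71.4/141.9 = 10.0634 → s = 35.0634

35.0634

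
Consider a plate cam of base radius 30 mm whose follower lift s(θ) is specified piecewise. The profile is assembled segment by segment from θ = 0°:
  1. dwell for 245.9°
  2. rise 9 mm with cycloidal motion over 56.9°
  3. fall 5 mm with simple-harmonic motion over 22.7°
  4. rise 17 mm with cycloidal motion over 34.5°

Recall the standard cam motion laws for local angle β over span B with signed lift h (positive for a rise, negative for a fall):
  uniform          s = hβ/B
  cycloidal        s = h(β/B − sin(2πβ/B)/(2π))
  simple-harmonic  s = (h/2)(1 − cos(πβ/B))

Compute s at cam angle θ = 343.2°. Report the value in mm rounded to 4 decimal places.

seg 1 [0°–245.9°] dwell: s stays 0.0000
seg 2 [245.9°–302.8°] cycloidal, h=9: full span → s += 9 → s = 9.0000
seg 3 [302.8°–325.5°] simple-harmonic, h=-5: full span → s += -5 → s = 4.0000
seg 4 [325.5°–360°] cycloidal, h=17: θ=343.2° here. β=17.7, B=34.5. 17·(0.5130 − sin(2π·0.5130)/(2π)) = 8.9432 → s = 12.9432

12.9432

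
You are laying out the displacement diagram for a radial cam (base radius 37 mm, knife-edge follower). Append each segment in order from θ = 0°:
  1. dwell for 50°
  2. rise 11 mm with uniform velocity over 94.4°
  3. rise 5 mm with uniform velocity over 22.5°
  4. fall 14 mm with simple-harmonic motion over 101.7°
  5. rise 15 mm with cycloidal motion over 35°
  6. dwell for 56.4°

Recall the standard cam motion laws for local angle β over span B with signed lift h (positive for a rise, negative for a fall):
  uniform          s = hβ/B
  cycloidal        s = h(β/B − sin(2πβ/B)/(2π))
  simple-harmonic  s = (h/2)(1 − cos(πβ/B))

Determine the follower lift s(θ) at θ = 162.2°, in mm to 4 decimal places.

seg 1 [0°–50°] dwell: s stays 0.0000
seg 2 [50°–144.4°] uniform, h=11: full span → s += 11 → s = 11.0000
seg 3 [144.4°–166.9°] uniform, h=5: θ=162.2° here. β=17.8, B=22.5. 5·17.8/22.5 = 3.9556 → s = 14.9556

14.9556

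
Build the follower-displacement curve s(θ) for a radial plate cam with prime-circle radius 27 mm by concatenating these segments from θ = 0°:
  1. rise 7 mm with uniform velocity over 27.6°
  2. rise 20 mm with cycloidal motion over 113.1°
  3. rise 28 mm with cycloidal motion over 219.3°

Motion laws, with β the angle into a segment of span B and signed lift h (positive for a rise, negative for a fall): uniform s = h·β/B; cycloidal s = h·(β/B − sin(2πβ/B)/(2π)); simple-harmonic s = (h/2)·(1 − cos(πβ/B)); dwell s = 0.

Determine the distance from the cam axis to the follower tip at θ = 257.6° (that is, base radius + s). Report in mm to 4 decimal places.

seg 1 [0°–27.6°] uniform, h=7: full span → s += 7 → s = 7.0000
seg 2 [27.6°–140.7°] cycloidal, h=20: full span → s += 20 → s = 27.0000
seg 3 [140.7°–360°] cycloidal, h=28: θ=257.6° here. β=116.9, B=219.3. 28·(0.5331 − sin(2π·0.5331)/(2π)) = 15.8447 → s = 42.8447
radial distance = base radius + s = 27 + 42.8447 = 69.8447

69.8447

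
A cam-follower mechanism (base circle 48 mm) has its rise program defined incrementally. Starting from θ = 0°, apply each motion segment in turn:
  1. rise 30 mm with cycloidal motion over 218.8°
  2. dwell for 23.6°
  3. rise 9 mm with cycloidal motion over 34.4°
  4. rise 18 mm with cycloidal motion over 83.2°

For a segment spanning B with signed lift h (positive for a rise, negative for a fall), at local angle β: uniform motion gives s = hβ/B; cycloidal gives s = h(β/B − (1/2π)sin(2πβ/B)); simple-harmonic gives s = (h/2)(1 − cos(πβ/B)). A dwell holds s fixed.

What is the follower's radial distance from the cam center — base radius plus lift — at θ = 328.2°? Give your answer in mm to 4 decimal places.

seg 1 [0°–218.8°] cycloidal, h=30: full span → s += 30 → s = 30.0000
seg 2 [218.8°–242.4°] dwell: s stays 30.0000
seg 3 [242.4°–276.8°] cycloidal, h=9: full span → s += 9 → s = 39.0000
seg 4 [276.8°–360°] cycloidal, h=18: θ=328.2° here. β=51.4, B=83.2. 18·(0.6178 − sin(2π·0.6178)/(2π)) = 13.0521 → s = 52.0521
radial distance = base radius + s = 48 + 52.0521 = 100.0521

100.0521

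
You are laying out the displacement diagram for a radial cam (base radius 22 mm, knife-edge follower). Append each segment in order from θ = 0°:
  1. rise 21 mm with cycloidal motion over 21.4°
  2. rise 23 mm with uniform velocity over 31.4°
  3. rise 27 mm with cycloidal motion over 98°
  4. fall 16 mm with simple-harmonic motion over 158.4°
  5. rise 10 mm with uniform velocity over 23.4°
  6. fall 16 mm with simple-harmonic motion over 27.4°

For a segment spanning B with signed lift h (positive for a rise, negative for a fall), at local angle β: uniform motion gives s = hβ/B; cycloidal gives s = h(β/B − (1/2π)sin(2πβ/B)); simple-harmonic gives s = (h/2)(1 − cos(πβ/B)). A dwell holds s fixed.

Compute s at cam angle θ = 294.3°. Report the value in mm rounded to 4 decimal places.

seg 1 [0°–21.4°] cycloidal, h=21: full span → s += 21 → s = 21.0000
seg 2 [21.4°–52.8°] uniform, h=23: full span → s += 23 → s = 44.0000
seg 3 [52.8°–150.8°] cycloidal, h=27: full span → s += 27 → s = 71.0000
seg 4 [150.8°–309.2°] simple-harmonic, h=-16: θ=294.3° here. β=143.5, B=158.4. -16/2·(1 − cos(π·0.9059)) = -15.6532 → s = 55.3468

55.3468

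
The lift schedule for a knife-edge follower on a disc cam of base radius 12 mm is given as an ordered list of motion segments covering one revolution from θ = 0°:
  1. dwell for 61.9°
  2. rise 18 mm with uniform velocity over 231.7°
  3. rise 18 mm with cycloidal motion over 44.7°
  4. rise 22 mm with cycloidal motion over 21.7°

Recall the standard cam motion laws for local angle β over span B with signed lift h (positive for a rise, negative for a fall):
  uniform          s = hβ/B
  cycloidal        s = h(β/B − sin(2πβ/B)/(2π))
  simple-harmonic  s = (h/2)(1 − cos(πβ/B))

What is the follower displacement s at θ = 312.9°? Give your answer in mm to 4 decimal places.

seg 1 [0°–61.9°] dwell: s stays 0.0000
seg 2 [61.9°–293.6°] uniform, h=18: full span → s += 18 → s = 18.0000
seg 3 [293.6°–338.3°] cycloidal, h=18: θ=312.9° here. β=19.3, B=44.7. 18·(0.4318 − sin(2π·0.4318)/(2π)) = 6.5809 → s = 24.5809

24.5809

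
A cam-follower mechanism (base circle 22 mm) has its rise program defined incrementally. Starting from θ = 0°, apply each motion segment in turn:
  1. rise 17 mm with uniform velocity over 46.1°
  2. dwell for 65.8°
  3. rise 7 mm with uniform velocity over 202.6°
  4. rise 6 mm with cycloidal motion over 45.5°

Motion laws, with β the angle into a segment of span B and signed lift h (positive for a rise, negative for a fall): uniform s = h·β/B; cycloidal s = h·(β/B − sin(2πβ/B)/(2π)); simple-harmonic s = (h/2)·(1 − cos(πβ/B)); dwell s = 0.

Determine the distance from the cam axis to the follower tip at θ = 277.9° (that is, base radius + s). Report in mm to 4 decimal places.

seg 1 [0°–46.1°] uniform, h=17: full span → s += 17 → s = 17.0000
seg 2 [46.1°–111.9°] dwell: s stays 17.0000
seg 3 [111.9°–314.5°] uniform, h=7: θ=277.9° here. β=166, B=202.6. 7·166/202.6 = 5.7354 → s = 22.7354
radial distance = base radius + s = 22 + 22.7354 = 44.7354

44.7354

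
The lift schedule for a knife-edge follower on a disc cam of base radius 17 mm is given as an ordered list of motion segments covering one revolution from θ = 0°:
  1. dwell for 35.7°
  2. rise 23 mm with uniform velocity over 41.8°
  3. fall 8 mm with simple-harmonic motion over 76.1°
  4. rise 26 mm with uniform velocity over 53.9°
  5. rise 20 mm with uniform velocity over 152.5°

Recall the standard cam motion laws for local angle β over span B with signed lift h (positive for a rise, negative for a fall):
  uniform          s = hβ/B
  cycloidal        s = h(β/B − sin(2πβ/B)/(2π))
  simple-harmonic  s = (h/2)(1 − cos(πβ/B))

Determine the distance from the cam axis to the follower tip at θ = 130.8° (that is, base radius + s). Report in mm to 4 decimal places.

seg 1 [0°–35.7°] dwell: s stays 0.0000
seg 2 [35.7°–77.5°] uniform, h=23: full span → s += 23 → s = 23.0000
seg 3 [77.5°–153.6°] simple-harmonic, h=-8: θ=130.8° here. β=53.3, B=76.1. -8/2·(1 − cos(π·0.7004)) = -6.3551 → s = 16.6449
radial distance = base radius + s = 17 + 16.6449 = 33.6449

33.6449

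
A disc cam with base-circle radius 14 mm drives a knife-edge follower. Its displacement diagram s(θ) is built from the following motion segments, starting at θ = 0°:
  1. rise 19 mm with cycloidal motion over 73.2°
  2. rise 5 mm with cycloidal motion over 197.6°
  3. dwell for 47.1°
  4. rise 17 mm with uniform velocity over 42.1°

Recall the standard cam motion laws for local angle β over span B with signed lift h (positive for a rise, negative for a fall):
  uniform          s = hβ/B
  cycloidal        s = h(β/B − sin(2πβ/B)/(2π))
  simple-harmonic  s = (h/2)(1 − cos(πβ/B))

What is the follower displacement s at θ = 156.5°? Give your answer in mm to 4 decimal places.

seg 1 [0°–73.2°] cycloidal, h=19: full span → s += 19 → s = 19.0000
seg 2 [73.2°–270.8°] cycloidal, h=5: θ=156.5° here. β=83.3, B=197.6. 5·(0.4216 − sin(2π·0.4216)/(2π)) = 1.7313 → s = 20.7313

20.7313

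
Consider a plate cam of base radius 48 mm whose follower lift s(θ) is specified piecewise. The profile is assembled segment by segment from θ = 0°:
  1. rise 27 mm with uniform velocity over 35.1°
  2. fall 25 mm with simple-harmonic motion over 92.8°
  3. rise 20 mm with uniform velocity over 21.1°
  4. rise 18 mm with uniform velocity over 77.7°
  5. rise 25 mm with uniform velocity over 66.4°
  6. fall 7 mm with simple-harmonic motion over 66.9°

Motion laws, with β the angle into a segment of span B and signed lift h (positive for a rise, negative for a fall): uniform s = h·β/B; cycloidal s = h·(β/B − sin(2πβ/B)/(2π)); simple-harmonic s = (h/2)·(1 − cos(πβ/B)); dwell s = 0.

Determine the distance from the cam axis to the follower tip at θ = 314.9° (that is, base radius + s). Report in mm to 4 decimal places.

seg 1 [0°–35.1°] uniform, h=27: full span → s += 27 → s = 27.0000
seg 2 [35.1°–127.9°] simple-harmonic, h=-25: full span → s += -25 → s = 2.0000
seg 3 [127.9°–149°] uniform, h=20: full span → s += 20 → s = 22.0000
seg 4 [149°–226.7°] uniform, h=18: full span → s += 18 → s = 40.0000
seg 5 [226.7°–293.1°] uniform, h=25: full span → s += 25 → s = 65.0000
seg 6 [293.1°–360°] simple-harmonic, h=-7: θ=314.9° here. β=21.8, B=66.9. -7/2·(1 − cos(π·0.3259)) = -1.6793 → s = 63.3207
radial distance = base radius + s = 48 + 63.3207 = 111.3207

111.3207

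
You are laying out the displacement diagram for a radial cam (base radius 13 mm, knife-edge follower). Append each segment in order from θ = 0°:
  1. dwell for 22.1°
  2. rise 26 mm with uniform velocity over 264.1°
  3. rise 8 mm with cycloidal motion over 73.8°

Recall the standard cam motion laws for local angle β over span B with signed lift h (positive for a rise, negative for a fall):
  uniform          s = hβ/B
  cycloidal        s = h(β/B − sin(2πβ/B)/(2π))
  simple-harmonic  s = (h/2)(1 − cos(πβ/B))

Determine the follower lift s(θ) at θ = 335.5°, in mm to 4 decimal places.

seg 1 [0°–22.1°] dwell: s stays 0.0000
seg 2 [22.1°–286.2°] uniform, h=26: full span → s += 26 → s = 26.0000
seg 3 [286.2°–360°] cycloidal, h=8: θ=335.5° here. β=49.3, B=73.8. 8·(0.6680 − sin(2π·0.6680)/(2π)) = 6.4522 → s = 32.4522

32.4522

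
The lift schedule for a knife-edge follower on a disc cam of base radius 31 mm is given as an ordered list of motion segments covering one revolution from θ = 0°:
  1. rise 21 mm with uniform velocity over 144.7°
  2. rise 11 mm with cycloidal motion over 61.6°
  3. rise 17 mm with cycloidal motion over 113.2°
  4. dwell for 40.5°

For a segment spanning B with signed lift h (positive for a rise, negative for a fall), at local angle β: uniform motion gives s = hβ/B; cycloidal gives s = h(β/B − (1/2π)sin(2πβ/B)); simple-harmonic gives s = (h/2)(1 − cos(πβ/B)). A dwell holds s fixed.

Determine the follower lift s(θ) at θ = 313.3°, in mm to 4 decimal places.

seg 1 [0°–144.7°] uniform, h=21: full span → s += 21 → s = 21.0000
seg 2 [144.7°–206.3°] cycloidal, h=11: full span → s += 11 → s = 32.0000
seg 3 [206.3°–319.5°] cycloidal, h=17: θ=313.3° here. β=107, B=113.2. 17·(0.9452 − sin(2π·0.9452)/(2π)) = 16.9817 → s = 48.9817

48.9817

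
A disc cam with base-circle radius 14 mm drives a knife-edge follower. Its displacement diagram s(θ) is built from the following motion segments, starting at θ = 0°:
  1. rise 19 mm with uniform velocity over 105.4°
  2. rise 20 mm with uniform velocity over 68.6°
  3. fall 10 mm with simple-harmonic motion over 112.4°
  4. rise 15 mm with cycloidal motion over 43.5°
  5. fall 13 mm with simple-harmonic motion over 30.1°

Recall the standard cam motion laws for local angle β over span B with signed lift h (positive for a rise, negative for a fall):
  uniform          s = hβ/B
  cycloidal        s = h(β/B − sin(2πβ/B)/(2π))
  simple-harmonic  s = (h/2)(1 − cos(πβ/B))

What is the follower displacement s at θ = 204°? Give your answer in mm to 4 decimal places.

seg 1 [0°–105.4°] uniform, h=19: full span → s += 19 → s = 19.0000
seg 2 [105.4°–174°] uniform, h=20: full span → s += 20 → s = 39.0000
seg 3 [174°–286.4°] simple-harmonic, h=-10: θ=204° here. β=30, B=112.4. -10/2·(1 − cos(π·0.2669)) = -1.6571 → s = 37.3429

37.3429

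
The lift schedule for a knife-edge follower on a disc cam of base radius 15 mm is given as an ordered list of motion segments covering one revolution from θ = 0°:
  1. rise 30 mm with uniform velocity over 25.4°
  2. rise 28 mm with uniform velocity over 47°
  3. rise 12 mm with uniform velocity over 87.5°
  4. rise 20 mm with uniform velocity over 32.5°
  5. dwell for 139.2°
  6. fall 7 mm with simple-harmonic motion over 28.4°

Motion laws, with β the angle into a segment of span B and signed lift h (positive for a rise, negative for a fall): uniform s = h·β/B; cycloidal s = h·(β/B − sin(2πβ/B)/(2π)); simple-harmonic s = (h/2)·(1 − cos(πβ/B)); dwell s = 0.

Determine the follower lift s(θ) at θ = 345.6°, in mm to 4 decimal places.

seg 1 [0°–25.4°] uniform, h=30: full span → s += 30 → s = 30.0000
seg 2 [25.4°–72.4°] uniform, h=28: full span → s += 28 → s = 58.0000
seg 3 [72.4°–159.9°] uniform, h=12: full span → s += 12 → s = 70.0000
seg 4 [159.9°–192.4°] uniform, h=20: full span → s += 20 → s = 90.0000
seg 5 [192.4°–331.6°] dwell: s stays 90.0000
seg 6 [331.6°–360°] simple-harmonic, h=-7: θ=345.6° here. β=14, B=28.4. -7/2·(1 − cos(π·0.4930)) = -3.4226 → s = 86.5774

86.5774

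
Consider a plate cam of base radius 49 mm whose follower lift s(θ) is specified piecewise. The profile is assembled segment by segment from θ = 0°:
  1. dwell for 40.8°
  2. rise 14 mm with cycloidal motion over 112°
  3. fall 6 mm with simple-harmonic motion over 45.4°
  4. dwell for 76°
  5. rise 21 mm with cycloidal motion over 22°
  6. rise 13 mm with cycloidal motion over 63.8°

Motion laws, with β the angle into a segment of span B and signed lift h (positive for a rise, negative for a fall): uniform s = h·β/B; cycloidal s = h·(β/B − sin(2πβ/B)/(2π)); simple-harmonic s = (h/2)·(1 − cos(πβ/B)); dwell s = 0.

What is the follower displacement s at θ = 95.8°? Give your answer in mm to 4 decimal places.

seg 1 [0°–40.8°] dwell: s stays 0.0000
seg 2 [40.8°–152.8°] cycloidal, h=14: θ=95.8° here. β=55, B=112. 14·(0.4911 − sin(2π·0.4911)/(2π)) = 6.7501 → s = 6.7501

6.7501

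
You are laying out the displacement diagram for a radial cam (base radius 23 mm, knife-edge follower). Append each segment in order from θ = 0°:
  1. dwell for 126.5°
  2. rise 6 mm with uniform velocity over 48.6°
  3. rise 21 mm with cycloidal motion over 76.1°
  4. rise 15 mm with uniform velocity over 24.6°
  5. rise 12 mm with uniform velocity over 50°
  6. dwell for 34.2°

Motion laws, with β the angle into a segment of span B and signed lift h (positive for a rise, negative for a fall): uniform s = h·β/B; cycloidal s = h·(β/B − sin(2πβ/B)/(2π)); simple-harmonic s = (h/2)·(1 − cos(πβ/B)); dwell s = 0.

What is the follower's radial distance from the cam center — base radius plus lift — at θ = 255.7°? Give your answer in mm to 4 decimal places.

seg 1 [0°–126.5°] dwell: s stays 0.0000
seg 2 [126.5°–175.1°] uniform, h=6: full span → s += 6 → s = 6.0000
seg 3 [175.1°–251.2°] cycloidal, h=21: full span → s += 21 → s = 27.0000
seg 4 [251.2°–275.8°] uniform, h=15: θ=255.7° here. β=4.5, B=24.6. 15·4.5/24.6 = 2.7439 → s = 29.7439
radial distance = base radius + s = 23 + 29.7439 = 52.7439

52.7439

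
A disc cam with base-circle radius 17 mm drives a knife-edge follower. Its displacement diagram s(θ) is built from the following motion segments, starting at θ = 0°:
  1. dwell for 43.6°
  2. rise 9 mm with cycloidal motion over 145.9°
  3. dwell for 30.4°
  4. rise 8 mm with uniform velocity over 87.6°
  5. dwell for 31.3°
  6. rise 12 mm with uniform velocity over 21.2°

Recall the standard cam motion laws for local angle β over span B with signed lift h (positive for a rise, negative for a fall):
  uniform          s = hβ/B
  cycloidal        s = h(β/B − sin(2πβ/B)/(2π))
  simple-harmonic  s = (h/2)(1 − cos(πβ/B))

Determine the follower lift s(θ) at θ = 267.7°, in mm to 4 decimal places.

seg 1 [0°–43.6°] dwell: s stays 0.0000
seg 2 [43.6°–189.5°] cycloidal, h=9: full span → s += 9 → s = 9.0000
seg 3 [189.5°–219.9°] dwell: s stays 9.0000
seg 4 [219.9°–307.5°] uniform, h=8: θ=267.7° here. β=47.8, B=87.6. 8·47.8/87.6 = 4.3653 → s = 13.3653

13.3653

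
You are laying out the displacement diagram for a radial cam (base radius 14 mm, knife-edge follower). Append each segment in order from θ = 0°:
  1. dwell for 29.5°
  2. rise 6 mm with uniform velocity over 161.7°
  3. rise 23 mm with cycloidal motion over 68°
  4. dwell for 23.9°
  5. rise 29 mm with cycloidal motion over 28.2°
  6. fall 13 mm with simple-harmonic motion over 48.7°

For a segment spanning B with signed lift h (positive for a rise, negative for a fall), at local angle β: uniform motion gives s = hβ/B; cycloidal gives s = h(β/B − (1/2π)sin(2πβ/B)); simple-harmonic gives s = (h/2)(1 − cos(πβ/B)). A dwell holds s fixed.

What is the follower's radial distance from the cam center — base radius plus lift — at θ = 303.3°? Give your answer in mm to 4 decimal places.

seg 1 [0°–29.5°] dwell: s stays 0.0000
seg 2 [29.5°–191.2°] uniform, h=6: full span → s += 6 → s = 6.0000
seg 3 [191.2°–259.2°] cycloidal, h=23: full span → s += 23 → s = 29.0000
seg 4 [259.2°–283.1°] dwell: s stays 29.0000
seg 5 [283.1°–311.3°] cycloidal, h=29: θ=303.3° here. β=20.2, B=28.2. 29·(0.7163 − sin(2π·0.7163)/(2π)) = 25.2855 → s = 54.2855
radial distance = base radius + s = 14 + 54.2855 = 68.2855

68.2855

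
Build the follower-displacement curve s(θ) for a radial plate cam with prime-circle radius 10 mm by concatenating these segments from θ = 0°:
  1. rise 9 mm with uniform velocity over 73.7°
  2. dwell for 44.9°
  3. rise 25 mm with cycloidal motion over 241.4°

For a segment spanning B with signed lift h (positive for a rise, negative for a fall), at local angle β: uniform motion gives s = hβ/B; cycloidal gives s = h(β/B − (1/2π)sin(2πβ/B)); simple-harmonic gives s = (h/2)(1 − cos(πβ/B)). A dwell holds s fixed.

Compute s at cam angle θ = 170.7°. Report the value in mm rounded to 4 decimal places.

seg 1 [0°–73.7°] uniform, h=9: full span → s += 9 → s = 9.0000
seg 2 [73.7°–118.6°] dwell: s stays 9.0000
seg 3 [118.6°–360°] cycloidal, h=25: θ=170.7° here. β=52.1, B=241.4. 25·(0.2158 − sin(2π·0.2158)/(2π)) = 1.5081 → s = 10.5081

10.5081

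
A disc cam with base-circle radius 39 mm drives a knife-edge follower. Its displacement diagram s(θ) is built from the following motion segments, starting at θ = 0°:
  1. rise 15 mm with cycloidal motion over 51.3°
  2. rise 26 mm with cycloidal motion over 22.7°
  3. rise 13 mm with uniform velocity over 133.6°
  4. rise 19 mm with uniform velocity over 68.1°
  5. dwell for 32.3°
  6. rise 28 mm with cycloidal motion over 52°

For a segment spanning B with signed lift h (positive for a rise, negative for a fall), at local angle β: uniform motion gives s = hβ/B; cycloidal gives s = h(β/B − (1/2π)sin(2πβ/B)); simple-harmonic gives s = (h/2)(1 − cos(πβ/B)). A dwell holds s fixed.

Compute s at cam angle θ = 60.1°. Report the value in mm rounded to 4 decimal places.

seg 1 [0°–51.3°] cycloidal, h=15: full span → s += 15 → s = 15.0000
seg 2 [51.3°–74°] cycloidal, h=26: θ=60.1° here. β=8.8, B=22.7. 26·(0.3877 − sin(2π·0.3877)/(2π)) = 7.3951 → s = 22.3951

22.3951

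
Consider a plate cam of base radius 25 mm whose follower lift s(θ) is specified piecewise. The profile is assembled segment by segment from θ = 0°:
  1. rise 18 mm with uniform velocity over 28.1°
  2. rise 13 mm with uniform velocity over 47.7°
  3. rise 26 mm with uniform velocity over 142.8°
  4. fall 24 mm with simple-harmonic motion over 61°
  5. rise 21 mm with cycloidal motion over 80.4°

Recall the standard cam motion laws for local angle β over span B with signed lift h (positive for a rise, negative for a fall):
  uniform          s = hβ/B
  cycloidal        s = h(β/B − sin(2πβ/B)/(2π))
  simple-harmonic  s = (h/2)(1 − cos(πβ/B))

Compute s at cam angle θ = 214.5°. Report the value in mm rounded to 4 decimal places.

seg 1 [0°–28.1°] uniform, h=18: full span → s += 18 → s = 18.0000
seg 2 [28.1°–75.8°] uniform, h=13: full span → s += 13 → s = 31.0000
seg 3 [75.8°–218.6°] uniform, h=26: θ=214.5° here. β=138.7, B=142.8. 26·138.7/142.8 = 25.2535 → s = 56.2535

56.2535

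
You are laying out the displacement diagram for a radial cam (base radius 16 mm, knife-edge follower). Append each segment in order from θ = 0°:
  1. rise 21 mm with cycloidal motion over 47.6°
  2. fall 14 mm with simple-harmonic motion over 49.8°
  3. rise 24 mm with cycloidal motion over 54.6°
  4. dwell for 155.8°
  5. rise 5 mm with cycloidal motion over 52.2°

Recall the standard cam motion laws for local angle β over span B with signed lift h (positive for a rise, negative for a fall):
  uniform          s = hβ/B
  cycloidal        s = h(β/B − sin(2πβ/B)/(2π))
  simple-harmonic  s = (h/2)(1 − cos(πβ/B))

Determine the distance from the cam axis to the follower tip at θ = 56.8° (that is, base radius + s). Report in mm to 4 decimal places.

seg 1 [0°–47.6°] cycloidal, h=21: full span → s += 21 → s = 21.0000
seg 2 [47.6°–97.4°] simple-harmonic, h=-14: θ=56.8° here. β=9.2, B=49.8. -14/2·(1 − cos(π·0.1847)) = -1.1462 → s = 19.8538
radial distance = base radius + s = 16 + 19.8538 = 35.8538

35.8538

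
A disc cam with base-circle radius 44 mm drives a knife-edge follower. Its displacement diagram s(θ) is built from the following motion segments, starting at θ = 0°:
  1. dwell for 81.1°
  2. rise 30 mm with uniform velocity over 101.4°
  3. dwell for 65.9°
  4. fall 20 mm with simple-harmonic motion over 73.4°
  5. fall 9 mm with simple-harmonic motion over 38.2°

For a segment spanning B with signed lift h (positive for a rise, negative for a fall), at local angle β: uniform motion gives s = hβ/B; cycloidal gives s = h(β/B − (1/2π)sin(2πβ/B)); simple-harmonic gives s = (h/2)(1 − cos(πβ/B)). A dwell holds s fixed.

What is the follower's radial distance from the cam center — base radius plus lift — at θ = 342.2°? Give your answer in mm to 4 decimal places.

seg 1 [0°–81.1°] dwell: s stays 0.0000
seg 2 [81.1°–182.5°] uniform, h=30: full span → s += 30 → s = 30.0000
seg 3 [182.5°–248.4°] dwell: s stays 30.0000
seg 4 [248.4°–321.8°] simple-harmonic, h=-20: full span → s += -20 → s = 10.0000
seg 5 [321.8°–360°] simple-harmonic, h=-9: θ=342.2° here. β=20.4, B=38.2. -9/2·(1 − cos(π·0.5340)) = -4.9802 → s = 5.0198
radial distance = base radius + s = 44 + 5.0198 = 49.0198

49.0198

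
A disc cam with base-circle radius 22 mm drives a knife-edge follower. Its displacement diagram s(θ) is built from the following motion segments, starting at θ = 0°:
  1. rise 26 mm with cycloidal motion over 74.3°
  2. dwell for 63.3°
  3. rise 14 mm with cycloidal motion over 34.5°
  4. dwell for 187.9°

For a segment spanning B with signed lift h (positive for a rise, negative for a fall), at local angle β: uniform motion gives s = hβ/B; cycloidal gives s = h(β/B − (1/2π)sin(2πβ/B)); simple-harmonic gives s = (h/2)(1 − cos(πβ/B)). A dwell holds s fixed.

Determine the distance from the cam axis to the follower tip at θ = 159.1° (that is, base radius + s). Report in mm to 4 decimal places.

seg 1 [0°–74.3°] cycloidal, h=26: full span → s += 26 → s = 26.0000
seg 2 [74.3°–137.6°] dwell: s stays 26.0000
seg 3 [137.6°–172.1°] cycloidal, h=14: θ=159.1° here. β=21.5, B=34.5. 14·(0.6232 − sin(2π·0.6232)/(2π)) = 10.2822 → s = 36.2822
radial distance = base radius + s = 22 + 36.2822 = 58.2822

58.2822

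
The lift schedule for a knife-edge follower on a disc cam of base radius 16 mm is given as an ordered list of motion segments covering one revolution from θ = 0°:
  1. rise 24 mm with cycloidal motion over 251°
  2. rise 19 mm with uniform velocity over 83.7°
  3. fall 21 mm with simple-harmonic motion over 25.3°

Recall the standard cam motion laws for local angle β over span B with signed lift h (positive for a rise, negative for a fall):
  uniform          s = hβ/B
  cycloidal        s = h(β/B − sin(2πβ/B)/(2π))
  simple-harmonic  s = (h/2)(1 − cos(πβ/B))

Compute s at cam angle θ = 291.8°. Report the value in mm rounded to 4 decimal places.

seg 1 [0°–251°] cycloidal, h=24: full span → s += 24 → s = 24.0000
seg 2 [251°–334.7°] uniform, h=19: θ=291.8° here. β=40.8, B=83.7. 19·40.8/83.7 = 9.2616 → s = 33.2616

33.2616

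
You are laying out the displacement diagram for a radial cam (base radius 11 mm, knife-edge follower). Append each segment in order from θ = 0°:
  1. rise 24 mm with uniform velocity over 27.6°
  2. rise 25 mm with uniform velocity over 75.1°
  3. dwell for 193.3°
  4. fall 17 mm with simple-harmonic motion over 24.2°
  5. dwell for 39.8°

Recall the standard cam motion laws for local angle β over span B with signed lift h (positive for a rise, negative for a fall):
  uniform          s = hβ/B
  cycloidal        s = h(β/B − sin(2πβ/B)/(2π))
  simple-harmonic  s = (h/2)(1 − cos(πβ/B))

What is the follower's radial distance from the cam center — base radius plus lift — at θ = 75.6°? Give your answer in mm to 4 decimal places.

seg 1 [0°–27.6°] uniform, h=24: full span → s += 24 → s = 24.0000
seg 2 [27.6°–102.7°] uniform, h=25: θ=75.6° here. β=48, B=75.1. 25·48/75.1 = 15.9787 → s = 39.9787
radial distance = base radius + s = 11 + 39.9787 = 50.9787

50.9787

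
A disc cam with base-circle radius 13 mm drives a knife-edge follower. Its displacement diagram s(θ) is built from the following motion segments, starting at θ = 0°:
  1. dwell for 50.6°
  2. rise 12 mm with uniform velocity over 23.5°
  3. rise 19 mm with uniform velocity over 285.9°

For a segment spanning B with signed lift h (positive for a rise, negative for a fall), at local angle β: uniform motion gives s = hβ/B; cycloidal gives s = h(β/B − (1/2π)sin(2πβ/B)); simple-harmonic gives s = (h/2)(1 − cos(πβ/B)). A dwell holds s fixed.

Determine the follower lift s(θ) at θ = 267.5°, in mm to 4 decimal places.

seg 1 [0°–50.6°] dwell: s stays 0.0000
seg 2 [50.6°–74.1°] uniform, h=12: full span → s += 12 → s = 12.0000
seg 3 [74.1°–360°] uniform, h=19: θ=267.5° here. β=193.4, B=285.9. 19·193.4/285.9 = 12.8527 → s = 24.8527

24.8527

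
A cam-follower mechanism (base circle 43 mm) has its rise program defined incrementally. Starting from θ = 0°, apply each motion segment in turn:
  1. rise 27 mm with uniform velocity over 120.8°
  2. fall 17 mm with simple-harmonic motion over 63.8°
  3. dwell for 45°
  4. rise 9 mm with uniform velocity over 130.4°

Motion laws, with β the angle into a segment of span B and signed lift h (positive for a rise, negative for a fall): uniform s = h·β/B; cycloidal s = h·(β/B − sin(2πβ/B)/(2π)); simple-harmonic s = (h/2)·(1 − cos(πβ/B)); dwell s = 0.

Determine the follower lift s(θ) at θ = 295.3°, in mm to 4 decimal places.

seg 1 [0°–120.8°] uniform, h=27: full span → s += 27 → s = 27.0000
seg 2 [120.8°–184.6°] simple-harmonic, h=-17: full span → s += -17 → s = 10.0000
seg 3 [184.6°–229.6°] dwell: s stays 10.0000
seg 4 [229.6°–360°] uniform, h=9: θ=295.3° here. β=65.7, B=130.4. 9·65.7/130.4 = 4.5345 → s = 14.5345

14.5345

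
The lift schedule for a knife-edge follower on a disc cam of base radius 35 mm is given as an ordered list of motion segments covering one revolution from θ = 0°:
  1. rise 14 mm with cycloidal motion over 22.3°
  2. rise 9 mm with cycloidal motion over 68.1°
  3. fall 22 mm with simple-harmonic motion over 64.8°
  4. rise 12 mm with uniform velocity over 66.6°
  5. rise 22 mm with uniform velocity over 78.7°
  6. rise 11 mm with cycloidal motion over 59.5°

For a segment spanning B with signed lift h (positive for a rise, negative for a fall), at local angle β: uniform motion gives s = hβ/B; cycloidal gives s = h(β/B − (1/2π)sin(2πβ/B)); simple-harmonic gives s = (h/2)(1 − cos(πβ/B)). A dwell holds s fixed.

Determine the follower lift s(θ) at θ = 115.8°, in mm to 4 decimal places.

seg 1 [0°–22.3°] cycloidal, h=14: full span → s += 14 → s = 14.0000
seg 2 [22.3°–90.4°] cycloidal, h=9: full span → s += 9 → s = 23.0000
seg 3 [90.4°–155.2°] simple-harmonic, h=-22: θ=115.8° here. β=25.4, B=64.8. -22/2·(1 − cos(π·0.3920)) = -7.3382 → s = 15.6618

15.6618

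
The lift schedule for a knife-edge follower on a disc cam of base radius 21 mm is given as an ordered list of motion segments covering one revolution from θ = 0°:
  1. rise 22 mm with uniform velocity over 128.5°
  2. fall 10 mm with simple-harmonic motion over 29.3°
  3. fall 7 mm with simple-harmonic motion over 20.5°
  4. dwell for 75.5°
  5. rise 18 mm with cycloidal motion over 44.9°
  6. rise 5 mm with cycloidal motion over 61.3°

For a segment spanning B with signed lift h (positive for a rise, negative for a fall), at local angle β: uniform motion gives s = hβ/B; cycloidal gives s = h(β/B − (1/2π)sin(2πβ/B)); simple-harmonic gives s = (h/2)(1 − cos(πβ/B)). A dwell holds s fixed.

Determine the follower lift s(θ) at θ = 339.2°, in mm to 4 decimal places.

seg 1 [0°–128.5°] uniform, h=22: full span → s += 22 → s = 22.0000
seg 2 [128.5°–157.8°] simple-harmonic, h=-10: full span → s += -10 → s = 12.0000
seg 3 [157.8°–178.3°] simple-harmonic, h=-7: full span → s += -7 → s = 5.0000
seg 4 [178.3°–253.8°] dwell: s stays 5.0000
seg 5 [253.8°–298.7°] cycloidal, h=18: full span → s += 18 → s = 23.0000
seg 6 [298.7°–360°] cycloidal, h=5: θ=339.2° here. β=40.5, B=61.3. 5·(0.6607 − sin(2π·0.6607)/(2π)) = 3.9771 → s = 26.9771

26.9771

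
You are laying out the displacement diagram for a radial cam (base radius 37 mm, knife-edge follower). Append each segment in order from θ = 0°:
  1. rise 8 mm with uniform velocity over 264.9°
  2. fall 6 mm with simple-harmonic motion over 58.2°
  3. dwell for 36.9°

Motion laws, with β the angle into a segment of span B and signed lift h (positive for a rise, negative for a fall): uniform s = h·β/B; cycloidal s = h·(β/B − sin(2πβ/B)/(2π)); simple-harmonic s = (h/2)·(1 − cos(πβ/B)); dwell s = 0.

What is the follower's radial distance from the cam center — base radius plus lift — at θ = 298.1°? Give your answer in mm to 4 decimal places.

seg 1 [0°–264.9°] uniform, h=8: full span → s += 8 → s = 8.0000
seg 2 [264.9°–323.1°] simple-harmonic, h=-6: θ=298.1° here. β=33.2, B=58.2. -6/2·(1 − cos(π·0.5704)) = -3.6585 → s = 4.3415
radial distance = base radius + s = 37 + 4.3415 = 41.3415

41.3415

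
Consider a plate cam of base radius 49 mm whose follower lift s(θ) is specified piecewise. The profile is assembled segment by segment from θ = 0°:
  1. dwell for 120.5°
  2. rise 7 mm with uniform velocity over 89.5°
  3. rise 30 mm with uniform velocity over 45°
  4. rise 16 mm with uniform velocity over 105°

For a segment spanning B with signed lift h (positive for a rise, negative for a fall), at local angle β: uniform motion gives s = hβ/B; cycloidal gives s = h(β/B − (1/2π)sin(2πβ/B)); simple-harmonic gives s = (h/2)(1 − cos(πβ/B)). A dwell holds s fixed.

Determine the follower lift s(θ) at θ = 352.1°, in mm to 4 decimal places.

seg 1 [0°–120.5°] dwell: s stays 0.0000
seg 2 [120.5°–210°] uniform, h=7: full span → s += 7 → s = 7.0000
seg 3 [210°–255°] uniform, h=30: full span → s += 30 → s = 37.0000
seg 4 [255°–360°] uniform, h=16: θ=352.1° here. β=97.1, B=105. 16·97.1/105 = 14.7962 → s = 51.7962

51.7962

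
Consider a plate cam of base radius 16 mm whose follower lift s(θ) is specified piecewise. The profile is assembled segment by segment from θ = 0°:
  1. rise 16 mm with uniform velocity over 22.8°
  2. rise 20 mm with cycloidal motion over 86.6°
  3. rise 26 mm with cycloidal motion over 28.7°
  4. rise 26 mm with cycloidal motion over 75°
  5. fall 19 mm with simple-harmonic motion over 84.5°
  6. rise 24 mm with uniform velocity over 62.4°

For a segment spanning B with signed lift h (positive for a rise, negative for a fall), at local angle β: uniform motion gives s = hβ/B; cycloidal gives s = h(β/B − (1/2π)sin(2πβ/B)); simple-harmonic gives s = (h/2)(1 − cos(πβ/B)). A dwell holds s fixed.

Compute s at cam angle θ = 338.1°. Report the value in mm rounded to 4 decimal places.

seg 1 [0°–22.8°] uniform, h=16: full span → s += 16 → s = 16.0000
seg 2 [22.8°–109.4°] cycloidal, h=20: full span → s += 20 → s = 36.0000
seg 3 [109.4°–138.1°] cycloidal, h=26: full span → s += 26 → s = 62.0000
seg 4 [138.1°–213.1°] cycloidal, h=26: full span → s += 26 → s = 88.0000
seg 5 [213.1°–297.6°] simple-harmonic, h=-19: full span → s += -19 → s = 69.0000
seg 6 [297.6°–360°] uniform, h=24: θ=338.1° here. β=40.5, B=62.4. 24·40.5/62.4 = 15.5769 → s = 84.5769

84.5769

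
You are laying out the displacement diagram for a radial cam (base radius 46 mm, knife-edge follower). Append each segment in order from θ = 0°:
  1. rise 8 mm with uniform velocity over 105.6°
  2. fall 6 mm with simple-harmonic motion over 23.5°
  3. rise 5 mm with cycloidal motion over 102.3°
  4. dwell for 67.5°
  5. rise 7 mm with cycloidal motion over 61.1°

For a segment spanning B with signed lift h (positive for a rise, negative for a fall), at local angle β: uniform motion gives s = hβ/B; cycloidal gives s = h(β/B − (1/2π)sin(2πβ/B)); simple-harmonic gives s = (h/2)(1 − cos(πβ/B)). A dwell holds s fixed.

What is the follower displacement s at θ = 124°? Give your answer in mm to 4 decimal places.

seg 1 [0°–105.6°] uniform, h=8: full span → s += 8 → s = 8.0000
seg 2 [105.6°–129.1°] simple-harmonic, h=-6: θ=124° here. β=18.4, B=23.5. -6/2·(1 − cos(π·0.7830)) = -5.3293 → s = 2.6707

2.6707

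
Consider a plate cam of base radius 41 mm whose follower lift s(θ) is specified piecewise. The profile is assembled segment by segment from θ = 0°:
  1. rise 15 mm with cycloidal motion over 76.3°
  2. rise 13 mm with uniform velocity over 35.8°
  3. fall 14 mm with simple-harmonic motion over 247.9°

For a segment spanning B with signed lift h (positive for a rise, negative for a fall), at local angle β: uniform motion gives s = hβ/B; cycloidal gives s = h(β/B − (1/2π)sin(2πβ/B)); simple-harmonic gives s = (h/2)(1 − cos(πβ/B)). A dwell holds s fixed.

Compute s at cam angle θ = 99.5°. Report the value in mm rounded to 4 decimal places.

seg 1 [0°–76.3°] cycloidal, h=15: full span → s += 15 → s = 15.0000
seg 2 [76.3°–112.1°] uniform, h=13: θ=99.5° here. β=23.2, B=35.8. 13·23.2/35.8 = 8.4246 → s = 23.4246

23.4246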